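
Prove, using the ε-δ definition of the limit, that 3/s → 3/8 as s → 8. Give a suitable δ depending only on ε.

Let ε > 0. We seek δ > 0 such that 0 < |s − 8| < δ implies |3/s − (3/8)| < ε.
|3/s − (3/8)| = 3·|8 − s|/(8·|s|) = 3|s − 8|/(8|s|).
Require δ ≤ 4 so that |s| > 8 − 4 = 4, hence 8|s| > 32.
Then |3/s − (3/8)| < 3|s − 8|/32, which is < ε when |s − 8| < (32/3)ε.
Take δ = min(4, (32/3)ε). Then 0 < |s − 8| < δ gives both |s − 8| < 4 and |s − 8| < (32/3)ε, so |3/s − (3/8)| < ε.

δ = min(4, (32/3)ε)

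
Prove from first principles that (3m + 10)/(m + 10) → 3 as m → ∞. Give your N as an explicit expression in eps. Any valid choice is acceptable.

Fix eps > 0. For m ≥ 1, |(3m + 10)/(m + 10) − 3| = |-20|/((m + 10)) = 20/((m + 10)).
Since m + 10 ≥ m for m ≥ 1, this is ≤ 20/(m) = 20/m.
So |(3m + 10)/(m + 10) − 3| < eps whenever m > 20/eps.
Take N = 20/eps. If m > N then |(3m + 10)/(m + 10) − 3| ≤ 20/m < eps.

N = 20/eps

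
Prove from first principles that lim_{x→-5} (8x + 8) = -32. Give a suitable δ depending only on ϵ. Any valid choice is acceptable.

Let ϵ > 0. We need δ > 0 so that 0 < |x + 5| < δ implies |(8x + 8) + 32| < ϵ.
|(8x + 8) + 32| = |8x + 40| = 8|x + 5|.
So 8|x + 5| < ϵ exactly when |x + 5| < ϵ/8.
Choosing δ = ϵ/8 gives |(8x + 8) + 32| = 8|x + 5| < ϵ whenever |x + 5| < δ.

δ = ϵ/8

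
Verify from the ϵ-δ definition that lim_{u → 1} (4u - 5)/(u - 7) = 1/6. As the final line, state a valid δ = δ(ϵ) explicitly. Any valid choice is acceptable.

Fix ϵ > 0. We want δ > 0 with 0 < |u − 1| < δ ⇒ |(4u - 5)/(u - 7) − (1/6)| < ϵ.
Combining over a common denominator, (4u - 5)/(u - 7) − (1/6) = [(4u - 5)·(-6) − (-1)·(u - 7)] / [(-6)·(u - 7)] = -23(u − 1) / ((-6)(u - 7)).
So |(4u - 5)/(u - 7) − (1/6)| = 23|u − 1| / (6·|u − 7|).
Restrict δ ≤ 3. Then |u − 1| < 3 gives |u − 7| = |(u − 1) + (-6)| ≥ 6 − 3 = 3.
Hence |(4u - 5)/(u - 7) − (1/6)| < 23|u − 1|/(6·3) = (23/18)|u − 1|, which is < ϵ once |u − 1| < (18/23)ϵ.
Take δ = min(3, (18/23)ϵ). Then 0 < |u − 1| < δ forces both bounds, so |(4u - 5)/(u - 7) − (1/6)| < ϵ.

δ = min(3, (18/23)ϵ)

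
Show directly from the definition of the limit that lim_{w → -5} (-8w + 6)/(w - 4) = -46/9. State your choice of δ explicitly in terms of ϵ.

δ = min(9/2, (81/52)ϵ)

Let ϵ > 0. We want δ > 0 with 0 < |w + 5| < δ ⇒ |(-8w + 6)/(w - 4) + 46/9| < ϵ.
Combining over a common denominator, (-8w + 6)/(w - 4) + 46/9 = [(-8w + 6)·(-9) − 46·(w - 4)] / [(-9)·(w - 4)] = 26(w + 5) / ((-9)(w - 4)).
So |(-8w + 6)/(w - 4) + 46/9| = 26|w + 5| / (9·|w − 4|).
Restrict δ ≤ 9/2. Then |w + 5| < 9/2 gives |w − 4| = |(w + 5) + (-9)| ≥ 9 − 9/2 = 9/2.
Hence |(-8w + 6)/(w - 4) + 46/9| < 26|w + 5|/(9·(9/2)) = (52/81)|w + 5|, which is < ϵ once |w + 5| < (81/52)ϵ.
Take δ = min(9/2, (81/52)ϵ). Then 0 < |w + 5| < δ forces both bounds, so |(-8w + 6)/(w - 4) + 46/9| < ϵ.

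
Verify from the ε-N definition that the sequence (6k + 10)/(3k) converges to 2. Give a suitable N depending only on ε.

Let ε > 0. For k ≥ 1, |(6k + 10)/(3k) − 2| = |30|/(3(3k)) = 30/(3(3k)).
Since 3k ≥ 3k for k ≥ 1, this is ≤ 30/(3·3k) = (10/3)/k.
So |(6k + 10)/(3k) − 2| < ε whenever k > (10/3)/ε.
Take N = (10/3)/ε. If k > N then |(6k + 10)/(3k) − 2| ≤ (10/3)/k < ε.

N = (10/3)/ε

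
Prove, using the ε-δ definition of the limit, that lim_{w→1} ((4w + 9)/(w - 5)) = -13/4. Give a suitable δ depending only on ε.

δ = min(2, (8/29)ε)

Let ε > 0. We want δ > 0 with 0 < |w − 1| < δ ⇒ |(4w + 9)/(w - 5) + 13/4| < ε.
Combining over a common denominator, (4w + 9)/(w - 5) + 13/4 = [(4w + 9)·(-4) − 13·(w - 5)] / [(-4)·(w - 5)] = -29(w − 1) / ((-4)(w - 5)).
So |(4w + 9)/(w - 5) + 13/4| = 29|w − 1| / (4·|w − 5|).
Require δ ≤ 2, so |w − 5| ≥ |-4| − |w − 1| > 4 − 2 = 2.
Hence |(4w + 9)/(w - 5) + 13/4| < 29|w − 1|/(4·2) = (29/8)|w − 1|, which is < ε once |w − 1| < (8/29)ε.
Take δ = min(2, (8/29)ε). Then 0 < |w − 1| < δ forces both bounds, so |(4w + 9)/(w - 5) + 13/4| < ε.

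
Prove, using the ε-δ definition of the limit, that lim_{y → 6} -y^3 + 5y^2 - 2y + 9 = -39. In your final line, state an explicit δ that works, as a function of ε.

Let ε > 0 be given. We want δ > 0 such that 0 < |y − 6| < δ implies |(-y^3 + 5y^2 - 2y + 9) + 39| < ε.
(-y^3 + 5y^2 - 2y + 9) + 39 = -y^3 + 5y^2 - 2y + 48 = (y − 6)(-y^2 - y - 8).
So |(-y^3 + 5y^2 - 2y + 9) + 39| = |y − 6|·|-y^2 - y - 8|.
Require δ ≤ 2. Then |y − 6| < 2 gives |y| < 8, and by the triangle inequality |-y^2 - y - 8| ≤ 8^2 + 8 + 8 = 80.
Hence |(-y^3 + 5y^2 - 2y + 9) + 39| ≤ 80|y − 6| < ε provided |y − 6| < ε/80.
Take δ = min(2, ε/80). Then 0 < |y − 6| < δ gives both |y − 6| < 2 and |y − 6| < ε/80, so |(-y^3 + 5y^2 - 2y + 9) + 39| < ε.

δ = min(2, ε/80)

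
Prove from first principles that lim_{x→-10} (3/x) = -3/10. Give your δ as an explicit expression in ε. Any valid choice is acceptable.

Let ε > 0. We seek δ > 0 such that 0 < |x + 10| < δ implies |3/x + 3/10| < ε.
|3/x + 3/10| = 3·|-10 − x|/(10·|x|) = 3|x + 10|/(10|x|).
Restrict δ ≤ 5. Then |x + 10| < 5 gives |x| > 5, so 10|x| > 50.
Then |3/x + 3/10| < 3|x + 10|/50, which is < ε when |x + 10| < (50/3)ε.
Take δ = min(5, (50/3)ε). Then 0 < |x + 10| < δ gives both |x + 10| < 5 and |x + 10| < (50/3)ε, so |3/x + 3/10| < ε.

δ = min(5, (50/3)ε)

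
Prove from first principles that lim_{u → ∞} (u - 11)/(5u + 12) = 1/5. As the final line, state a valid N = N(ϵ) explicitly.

Fix ϵ > 0. We seek N > 0 such that u > N implies |(u - 11)/(5u + 12) − (1/5)| < ϵ.
(u - 11)/(5u + 12) − (1/5) = (5(u - 11) − (5u + 12)) / (5(5u + 12)) = -67/(5(5u + 12)).
For u > 0 we have 5u + 12 > 5u, so |(u - 11)/(5u + 12) − (1/5)| = 67/(5(5u + 12)) < 67/(5·5u) = (67/25)/u.
Thus |(u - 11)/(5u + 12) − (1/5)| < ϵ whenever u > (67/25)/ϵ.
Take N = (67/25)/ϵ. If u > N then |(u - 11)/(5u + 12) − (1/5)| < (67/25)/u < ϵ.

N = (67/25)/ϵ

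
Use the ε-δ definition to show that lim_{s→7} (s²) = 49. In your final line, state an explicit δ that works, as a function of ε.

δ = min(2, ε/16)

Suppose ε > 0. We seek δ > 0 with 0 < |s − 7| < δ ⇒ |s² − 49| < ε.
Factor: s² − 49 = (s − 7)(s + 7), so |s² − 49| = |s − 7|·|s + 7|.
Restrict δ ≤ 2. Then |s − 7| < 2 gives |s| < 9, so by the triangle inequality |s + 7| ≤ 9 + 7 = 16.
Hence |s² − 49| ≤ 16|s − 7|, which is < ε once |s − 7| < ε/16.
Take δ = min(2, ε/16). If 0 < |s − 7| < δ then both bounds hold and |s² − 49| ≤ 16|s − 7| < 16·(ε/16) = ε.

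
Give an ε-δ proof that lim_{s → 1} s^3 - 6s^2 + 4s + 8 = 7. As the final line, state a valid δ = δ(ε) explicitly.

Let ε > 0 be given. We want δ > 0 such that 0 < |s − 1| < δ implies |(s^3 - 6s^2 + 4s + 8) − 7| < ε.
(s^3 - 6s^2 + 4s + 8) − 7 = s^3 - 6s^2 + 4s + 1 = (s − 1)(s^2 - 5s - 1).
So |(s^3 - 6s^2 + 4s + 8) − 7| = |s − 1|·|s^2 - 5s - 1|.
Require δ ≤ 1. Then |s − 1| < 1 gives |s| < 2, and by the triangle inequality |s^2 - 5s - 1| ≤ 2^2 + 5·2 + 1 = 15.
Hence |(s^3 - 6s^2 + 4s + 8) − 7| ≤ 15|s − 1| < ε provided |s − 1| < ε/15.
Take δ = min(1, ε/15). Then 0 < |s − 1| < δ gives both |s − 1| < 1 and |s − 1| < ε/15, so |(s^3 - 6s^2 + 4s + 8) − 7| < ε.

δ = min(1, ε/15)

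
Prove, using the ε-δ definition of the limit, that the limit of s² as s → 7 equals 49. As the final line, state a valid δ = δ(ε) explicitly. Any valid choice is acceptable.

Suppose ε > 0. We seek δ > 0 with 0 < |s − 7| < δ ⇒ |s² − 49| < ε.
Factor: s² − 49 = (s − 7)(s + 7), so |s² − 49| = |s − 7|·|s + 7|.
Restrict δ ≤ 1. Then |s − 7| < 1 gives |s| < 8, so by the triangle inequality |s + 7| ≤ 8 + 7 = 15.
Hence |s² − 49| ≤ 15|s − 7|, which is < ε once |s − 7| < ε/15.
Take δ = min(1, ε/15). If 0 < |s − 7| < δ then both bounds hold and |s² − 49| ≤ 15|s − 7| < 15·(ε/15) = ε.

δ = min(1, ε/15)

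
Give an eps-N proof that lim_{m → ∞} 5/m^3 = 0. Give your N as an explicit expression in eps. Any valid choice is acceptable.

N = (5/eps)^{1/3}

Let eps > 0 be given. For m ≥ 1, |5/m^3 − 0| = 5/m^3.
5/m^3 < eps ⇔ m^3 > 5/eps ⇔ m > (5/eps)^{1/3}.
Take N = (5/eps)^{1/3}. Then m > N implies 5/m^3 < eps.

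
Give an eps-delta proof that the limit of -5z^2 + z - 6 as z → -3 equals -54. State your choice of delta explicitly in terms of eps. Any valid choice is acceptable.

Let eps > 0 be given. We want delta > 0 such that 0 < |z + 3| < delta implies |(-5z^2 + z - 6) + 54| < eps.
(-5z^2 + z - 6) + 54 = -5z^2 + z + 48 = (z + 3)(-5z + 16).
So |(-5z^2 + z - 6) + 54| = |z + 3|·|-5z + 16|.
Assume first that |z + 3| < 2, so |z| < 5. Then |-5z + 16| ≤ 5·5 + 16 = 41.
Hence |(-5z^2 + z - 6) + 54| ≤ 41|z + 3| < eps provided |z + 3| < eps/41.
Choosing delta = min(2, eps/41) ensures both conditions, hence |(-5z^2 + z - 6) + 54| < eps.

delta = min(2, eps/41)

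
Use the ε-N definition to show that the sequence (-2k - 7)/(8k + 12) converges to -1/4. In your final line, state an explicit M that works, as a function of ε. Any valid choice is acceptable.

Let ε > 0 be given. For k ≥ 1, |(-2k - 7)/(8k + 12) + 1/4| = |-32|/(8(8k + 12)) = 32/(8(8k + 12)).
Since 8k + 12 ≥ 8k for k ≥ 1, this is ≤ 32/(8·8k) = (1/2)/k.
So |(-2k - 7)/(8k + 12) + 1/4| < ε whenever k > (1/2)/ε.
Take M = (1/2)/ε. If k > M then |(-2k - 7)/(8k + 12) + 1/4| ≤ (1/2)/k < ε.

M = (1/2)/ε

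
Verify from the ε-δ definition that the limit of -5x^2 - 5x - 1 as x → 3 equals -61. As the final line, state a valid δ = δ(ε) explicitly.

δ = min(2, ε/45)

Let ε > 0. We want δ > 0 such that 0 < |x − 3| < δ implies |(-5x^2 - 5x - 1) + 61| < ε.
(-5x^2 - 5x - 1) + 61 = -5x^2 - 5x + 60 = (x − 3)(-5x - 20).
So |(-5x^2 - 5x - 1) + 61| = |x − 3|·|-5x - 20|.
Require δ ≤ 2. Then |x − 3| < 2 gives |x| < 5, and by the triangle inequality |-5x - 20| ≤ 5·5 + 20 = 45.
Hence |(-5x^2 - 5x - 1) + 61| ≤ 45|x − 3| < ε provided |x − 3| < ε/45.
Take δ = min(2, ε/45). Then 0 < |x − 3| < δ gives both |x − 3| < 2 and |x − 3| < ε/45, so |(-5x^2 - 5x - 1) + 61| < ε.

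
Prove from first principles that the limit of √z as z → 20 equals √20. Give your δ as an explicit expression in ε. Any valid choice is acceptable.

δ = min(20, √20·ε)

Let ε > 0 be given. We want δ > 0 such that 0 < |z − 20| < δ implies |√z − √20| < ε.
Rationalise: √z − √20 = (z − 20)/(√z + √20), so |√z − √20| = |z − 20|/(√z + √20).
Restrict δ ≤ 20 so that |z − 20| < 20 forces z > 0, and then √z + √20 > √20.
Hence |√z − √20| < |z − 20|/√20, which is < ε once |z − 20| < √20·ε.
Take δ = min(20, √20·ε). If 0 < |z − 20| < δ then z > 0 and |√z − √20| < |z − 20|/√20 < ε.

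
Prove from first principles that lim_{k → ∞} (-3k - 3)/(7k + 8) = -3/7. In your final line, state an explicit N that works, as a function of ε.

N = (3/49)/ε

Let ε > 0 be given. For k ≥ 1, |(-3k - 3)/(7k + 8) + 3/7| = |3|/(7(7k + 8)) = 3/(7(7k + 8)).
Since 7k + 8 ≥ 7k for k ≥ 1, this is ≤ 3/(7·7k) = (3/49)/k.
So |(-3k - 3)/(7k + 8) + 3/7| < ε whenever k > (3/49)/ε.
Take N = (3/49)/ε. If k > N then |(-3k - 3)/(7k + 8) + 3/7| ≤ (3/49)/k < ε.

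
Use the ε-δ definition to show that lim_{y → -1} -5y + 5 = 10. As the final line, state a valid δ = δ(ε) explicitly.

δ = ε/5

Fix ε > 0. We need δ > 0 so that 0 < |y + 1| < δ implies |(-5y + 5) − 10| < ε.
Since (-5y + 5) − 10 = -5(y + 1), we have |(-5y + 5) − 10| = 5|y + 1|.
Thus it suffices that |y + 1| < ε/5.
Take δ = ε/5. If 0 < |y + 1| < δ then |(-5y + 5) − 10| = 5|y + 1| < 5·(ε/5) = ε.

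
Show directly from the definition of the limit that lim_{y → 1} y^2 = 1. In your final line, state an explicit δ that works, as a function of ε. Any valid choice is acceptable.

Fix ε > 0. We seek δ > 0 with 0 < |y − 1| < δ ⇒ |y^2 − 1| < ε.
Factor: y^2 − 1 = (y − 1)(y + 1), so |y^2 − 1| = |y − 1|·|y + 1|.
Impose δ ≤ 1 so that |y| < 2; then |y + 1| ≤ 3.
Hence |y^2 − 1| ≤ 3|y − 1|, which is < ε once |y − 1| < ε/3.
Take δ = min(1, ε/3). If 0 < |y − 1| < δ then both bounds hold and |y^2 − 1| ≤ 3|y − 1| < 3·(ε/3) = ε.

δ = min(1, ε/3)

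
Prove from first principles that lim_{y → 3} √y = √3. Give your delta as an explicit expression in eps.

delta = min(3, √3·eps)

Fix eps > 0. We want delta > 0 such that 0 < |y − 3| < delta implies |√y − √3| < eps.
Rationalise: √y − √3 = (y − 3)/(√y + √3), so |√y − √3| = |y − 3|/(√y + √3).
Restrict delta ≤ 3 so that |y − 3| < 3 forces y > 0, and then √y + √3 > √3.
Hence |√y − √3| < |y − 3|/√3, which is < eps once |y − 3| < √3·eps.
Take delta = min(3, √3·eps). If 0 < |y − 3| < delta then y > 0 and |√y − √3| < |y − 3|/√3 < eps.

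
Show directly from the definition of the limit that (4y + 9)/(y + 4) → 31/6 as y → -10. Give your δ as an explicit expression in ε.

δ = min(3, (18/7)ε)

Let ε > 0 be given. We want δ > 0 with 0 < |y + 10| < δ ⇒ |(4y + 9)/(y + 4) − (31/6)| < ε.
Combining over a common denominator, (4y + 9)/(y + 4) − (31/6) = [(4y + 9)·(-6) − (-31)·(y + 4)] / [(-6)·(y + 4)] = 7(y + 10) / ((-6)(y + 4)).
So |(4y + 9)/(y + 4) − (31/6)| = 7|y + 10| / (6·|y + 4|).
Require δ ≤ 3, so |y + 4| ≥ |-6| − |y + 10| > 6 − 3 = 3.
Hence |(4y + 9)/(y + 4) − (31/6)| < 7|y + 10|/(6·3) = (7/18)|y + 10|, which is < ε once |y + 10| < (18/7)ε.
Take δ = min(3, (18/7)ε). Then 0 < |y + 10| < δ forces both bounds, so |(4y + 9)/(y + 4) − (31/6)| < ε.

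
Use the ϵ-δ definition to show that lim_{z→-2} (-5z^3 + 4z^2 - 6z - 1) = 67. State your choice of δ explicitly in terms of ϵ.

δ = min(2, ϵ/170)

Fix ϵ > 0. We want δ > 0 such that 0 < |z + 2| < δ implies |(-5z^3 + 4z^2 - 6z - 1) − 67| < ϵ.
(-5z^3 + 4z^2 - 6z - 1) − 67 = -5z^3 + 4z^2 - 6z - 68 = (z + 2)(-5z^2 + 14z - 34).
So |(-5z^3 + 4z^2 - 6z - 1) − 67| = |z + 2|·|-5z^2 + 14z - 34|.
Assume first that |z + 2| < 2, so |z| < 4. Then |-5z^2 + 14z - 34| ≤ 5·4^2 + 14·4 + 34 = 170.
Hence |(-5z^3 + 4z^2 - 6z - 1) − 67| ≤ 170|z + 2| < ϵ provided |z + 2| < ϵ/170.
Choosing δ = min(2, ϵ/170) ensures both conditions, hence |(-5z^3 + 4z^2 - 6z - 1) − 67| < ϵ.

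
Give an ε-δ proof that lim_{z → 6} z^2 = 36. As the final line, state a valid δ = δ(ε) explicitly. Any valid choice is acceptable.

δ = min(1, ε/13)

Suppose ε > 0. We seek δ > 0 with 0 < |z − 6| < δ ⇒ |z^2 − 36| < ε.
Factor: z^2 − 36 = (z − 6)(z + 6), so |z^2 − 36| = |z − 6|·|z + 6|.
Restrict δ ≤ 1. Then |z − 6| < 1 gives |z| < 7, so by the triangle inequality |z + 6| ≤ 7 + 6 = 13.
Hence |z^2 − 36| ≤ 13|z − 6|, which is < ε once |z − 6| < ε/13.
Take δ = min(1, ε/13). If 0 < |z − 6| < δ then both bounds hold and |z^2 − 36| ≤ 13|z − 6| < 13·(ε/13) = ε.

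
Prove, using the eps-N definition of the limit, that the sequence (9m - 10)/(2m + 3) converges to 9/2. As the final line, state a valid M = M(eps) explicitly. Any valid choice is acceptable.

Fix eps > 0. For m ≥ 1, |(9m - 10)/(2m + 3) − (9/2)| = |-47|/(2(2m + 3)) = 47/(2(2m + 3)).
Since 2m + 3 ≥ 2m for m ≥ 1, this is ≤ 47/(2·2m) = (47/4)/m.
So |(9m - 10)/(2m + 3) − (9/2)| < eps whenever m > (47/4)/eps.
Take M = (47/4)/eps. If m > M then |(9m - 10)/(2m + 3) − (9/2)| ≤ (47/4)/m < eps.

M = (47/4)/eps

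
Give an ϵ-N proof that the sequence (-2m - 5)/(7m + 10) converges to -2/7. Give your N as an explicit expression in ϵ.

N = (15/49)/ϵ

Suppose ϵ > 0. For m ≥ 1, |(-2m - 5)/(7m + 10) + 2/7| = |-15|/(7(7m + 10)) = 15/(7(7m + 10)).
Since 7m + 10 ≥ 7m for m ≥ 1, this is ≤ 15/(7·7m) = (15/49)/m.
So |(-2m - 5)/(7m + 10) + 2/7| < ϵ whenever m > (15/49)/ϵ.
Take N = (15/49)/ϵ. If m > N then |(-2m - 5)/(7m + 10) + 2/7| ≤ (15/49)/m < ϵ.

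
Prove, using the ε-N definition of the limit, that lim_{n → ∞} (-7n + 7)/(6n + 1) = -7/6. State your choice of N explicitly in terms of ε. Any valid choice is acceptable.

Let ε > 0. For n ≥ 1, |(-7n + 7)/(6n + 1) + 7/6| = |49|/(6(6n + 1)) = 49/(6(6n + 1)).
Since 6n + 1 ≥ 6n for n ≥ 1, this is ≤ 49/(6·6n) = (49/36)/n.
So |(-7n + 7)/(6n + 1) + 7/6| < ε whenever n > (49/36)/ε.
Take N = (49/36)/ε. If n > N then |(-7n + 7)/(6n + 1) + 7/6| ≤ (49/36)/n < ε.

N = (49/36)/ε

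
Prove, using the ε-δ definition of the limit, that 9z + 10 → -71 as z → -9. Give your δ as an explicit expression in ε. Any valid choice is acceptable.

Fix ε > 0. We need δ > 0 so that 0 < |z + 9| < δ implies |(9z + 10) + 71| < ε.
Since (9z + 10) + 71 = 9(z + 9), we have |(9z + 10) + 71| = 9|z + 9|.
Thus it suffices that |z + 9| < ε/9.
Take δ = ε/9. If 0 < |z + 9| < δ then |(9z + 10) + 71| = 9|z + 9| < 9·(ε/9) = ε.

δ = ε/9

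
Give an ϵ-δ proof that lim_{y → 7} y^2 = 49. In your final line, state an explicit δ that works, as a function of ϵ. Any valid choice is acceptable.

Let ϵ > 0. We seek δ > 0 with 0 < |y − 7| < δ ⇒ |y^2 − 49| < ϵ.
Factor: y^2 − 49 = (y − 7)(y + 7), so |y^2 − 49| = |y − 7|·|y + 7|.
Restrict δ ≤ 2. Then |y − 7| < 2 gives |y| < 9, so by the triangle inequality |y + 7| ≤ 9 + 7 = 16.
Hence |y^2 − 49| ≤ 16|y − 7|, which is < ϵ once |y − 7| < ϵ/16.
Take δ = min(2, ϵ/16). If 0 < |y − 7| < δ then both bounds hold and |y^2 − 49| ≤ 16|y − 7| < 16·(ϵ/16) = ϵ.

δ = min(2, ϵ/16)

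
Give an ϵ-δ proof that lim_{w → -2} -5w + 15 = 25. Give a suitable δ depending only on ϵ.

δ = ϵ/5

Fix ϵ > 0. We need δ > 0 so that 0 < |w + 2| < δ implies |(-5w + 15) − 25| < ϵ.
|(-5w + 15) − 25| = |-5w - 10| = 5|w + 2|.
Thus it suffices that |w + 2| < ϵ/5.
Choosing δ = ϵ/5 gives |(-5w + 15) − 25| = 5|w + 2| < ϵ whenever |w + 2| < δ.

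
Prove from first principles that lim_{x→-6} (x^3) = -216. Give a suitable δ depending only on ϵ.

Let ϵ > 0 be given. We seek δ > 0 with 0 < |x + 6| < δ ⇒ |x^3 + 216| < ϵ.
Factor: x^3 + 216 = (x + 6)(x^2 - 6x + 36), so |x^3 + 216| = |x + 6|·|x^2 - 6x + 36|.
Restrict δ ≤ 2. Then |x + 6| < 2 gives |x| < 8, so by the triangle inequality |x^2 - 6x + 36| ≤ 8^2 + 6·8 + 36 = 148.
Hence |x^3 + 216| ≤ 148|x + 6|, which is < ϵ once |x + 6| < ϵ/148.
Take δ = min(2, ϵ/148). If 0 < |x + 6| < δ then both bounds hold and |x^3 + 216| ≤ 148|x + 6| < 148·(ϵ/148) = ϵ.

δ = min(2, ϵ/148)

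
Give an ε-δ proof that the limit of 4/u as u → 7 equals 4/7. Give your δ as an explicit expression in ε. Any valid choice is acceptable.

δ = min(7/2, (49/8)ε)

Let ε > 0 be given. We seek δ > 0 such that 0 < |u − 7| < δ implies |4/u − (4/7)| < ε.
|4/u − (4/7)| = 4·|7 − u|/(7·|u|) = 4|u − 7|/(7|u|).
Require δ ≤ 7/2 so that |u| > 7 − 7/2 = 7/2, hence 7|u| > 49/2.
Then |4/u − (4/7)| < 4|u − 7|/(49/2), which is < ε when |u − 7| < (49/8)ε.
Take δ = min(7/2, (49/8)ε). Then 0 < |u − 7| < δ gives both |u − 7| < 7/2 and |u − 7| < (49/8)ε, so |4/u − (4/7)| < ε.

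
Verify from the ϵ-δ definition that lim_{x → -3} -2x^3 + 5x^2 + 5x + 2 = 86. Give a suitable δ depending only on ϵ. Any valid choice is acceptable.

δ = min(2, ϵ/133)

Fix ϵ > 0. We want δ > 0 such that 0 < |x + 3| < δ implies |(-2x^3 + 5x^2 + 5x + 2) − 86| < ϵ.
(-2x^3 + 5x^2 + 5x + 2) − 86 = -2x^3 + 5x^2 + 5x - 84 = (x + 3)(-2x^2 + 11x - 28).
So |(-2x^3 + 5x^2 + 5x + 2) − 86| = |x + 3|·|-2x^2 + 11x - 28|.
Assume first that |x + 3| < 2, so |x| < 5. Then |-2x^2 + 11x - 28| ≤ 2·5^2 + 11·5 + 28 = 133.
Hence |(-2x^3 + 5x^2 + 5x + 2) − 86| ≤ 133|x + 3| < ϵ provided |x + 3| < ϵ/133.
Take δ = min(2, ϵ/133). Then 0 < |x + 3| < δ gives both |x + 3| < 2 and |x + 3| < ϵ/133, so |(-2x^3 + 5x^2 + 5x + 2) − 86| < ϵ.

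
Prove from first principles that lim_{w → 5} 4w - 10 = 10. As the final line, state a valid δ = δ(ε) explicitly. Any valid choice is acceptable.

δ = ε/4

Suppose ε > 0. We need δ > 0 so that 0 < |w − 5| < δ implies |(4w - 10) − 10| < ε.
|(4w - 10) − 10| = |4w - 20| = 4|w − 5|.
Thus it suffices that |w − 5| < ε/4.
Choosing δ = ε/4 gives |(4w - 10) − 10| = 4|w − 5| < ε whenever |w − 5| < δ.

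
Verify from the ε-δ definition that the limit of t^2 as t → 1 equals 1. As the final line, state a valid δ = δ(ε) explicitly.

Suppose ε > 0. We seek δ > 0 with 0 < |t − 1| < δ ⇒ |t^2 − 1| < ε.
Factor: t^2 − 1 = (t − 1)(t + 1), so |t^2 − 1| = |t − 1|·|t + 1|.
Impose δ ≤ 1 so that |t| < 2; then |t + 1| ≤ 3.
Hence |t^2 − 1| ≤ 3|t − 1|, which is < ε once |t − 1| < ε/3.
Take δ = min(1, ε/3). If 0 < |t − 1| < δ then both bounds hold and |t^2 − 1| ≤ 3|t − 1| < 3·(ε/3) = ε.

δ = min(1, ε/3)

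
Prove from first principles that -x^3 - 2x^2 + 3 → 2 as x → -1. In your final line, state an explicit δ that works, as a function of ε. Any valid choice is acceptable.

δ = min(1, ε/7)

Suppose ε > 0. We want δ > 0 such that 0 < |x + 1| < δ implies |(-x^3 - 2x^2 + 3) − 2| < ε.
(-x^3 - 2x^2 + 3) − 2 = -x^3 - 2x^2 + 1 = (x + 1)(-x^2 - x + 1).
So |(-x^3 - 2x^2 + 3) − 2| = |x + 1|·|-x^2 - x + 1|.
Require δ ≤ 1. Then |x + 1| < 1 gives |x| < 2, and by the triangle inequality |-x^2 - x + 1| ≤ 2^2 + 2 + 1 = 7.
Hence |(-x^3 - 2x^2 + 3) − 2| ≤ 7|x + 1| < ε provided |x + 1| < ε/7.
Choosing δ = min(1, ε/7) ensures both conditions, hence |(-x^3 - 2x^2 + 3) − 2| < ε.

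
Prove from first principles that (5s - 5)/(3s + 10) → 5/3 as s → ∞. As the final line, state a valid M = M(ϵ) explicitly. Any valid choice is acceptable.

Let ϵ > 0 be given. We seek M > 0 such that s > M implies |(5s - 5)/(3s + 10) − (5/3)| < ϵ.
(5s - 5)/(3s + 10) − (5/3) = (3(5s - 5) − 5(3s + 10)) / (3(3s + 10)) = -65/(3(3s + 10)).
For s > 0 we have 3s + 10 > 3s, so |(5s - 5)/(3s + 10) − (5/3)| = 65/(3(3s + 10)) < 65/(3·3s) = (65/9)/s.
Thus |(5s - 5)/(3s + 10) − (5/3)| < ϵ whenever s > (65/9)/ϵ.
Take M = (65/9)/ϵ. If s > M then |(5s - 5)/(3s + 10) − (5/3)| < (65/9)/s < ϵ.

M = (65/9)/ϵ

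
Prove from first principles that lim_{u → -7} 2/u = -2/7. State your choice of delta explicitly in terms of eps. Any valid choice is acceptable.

delta = min(7/2, (49/4)eps)

Suppose eps > 0. We seek delta > 0 such that 0 < |u + 7| < delta implies |2/u + 2/7| < eps.
|2/u + 2/7| = 2·|-7 − u|/(7·|u|) = 2|u + 7|/(7|u|).
Restrict delta ≤ 7/2. Then |u + 7| < 7/2 gives |u| > 7/2, so 7|u| > 49/2.
Then |2/u + 2/7| < 2|u + 7|/(49/2), which is < eps when |u + 7| < (49/4)eps.
Take delta = min(7/2, (49/4)eps). Then 0 < |u + 7| < delta gives both |u + 7| < 7/2 and |u + 7| < (49/4)eps, so |2/u + 2/7| < eps.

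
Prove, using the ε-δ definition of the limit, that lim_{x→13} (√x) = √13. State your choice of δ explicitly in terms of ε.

Suppose ε > 0. We want δ > 0 such that 0 < |x − 13| < δ implies |√x − √13| < ε.
Rationalise: √x − √13 = (x − 13)/(√x + √13), so |√x − √13| = |x − 13|/(√x + √13).
Restrict δ ≤ 13 so that |x − 13| < 13 forces x > 0, and then √x + √13 > √13.
Hence |√x − √13| < |x − 13|/√13, which is < ε once |x − 13| < √13·ε.
Take δ = min(13, √13·ε). If 0 < |x − 13| < δ then x > 0 and |√x − √13| < |x − 13|/√13 < ε.

δ = min(13, √13·ε)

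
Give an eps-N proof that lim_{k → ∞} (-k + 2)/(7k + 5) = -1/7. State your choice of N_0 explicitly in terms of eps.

N_0 = (19/49)/eps

Suppose eps > 0. For k ≥ 1, |(-k + 2)/(7k + 5) + 1/7| = |19|/(7(7k + 5)) = 19/(7(7k + 5)).
Since 7k + 5 ≥ 7k for k ≥ 1, this is ≤ 19/(7·7k) = (19/49)/k.
So |(-k + 2)/(7k + 5) + 1/7| < eps whenever k > (19/49)/eps.
Take N_0 = (19/49)/eps. If k > N_0 then |(-k + 2)/(7k + 5) + 1/7| ≤ (19/49)/k < eps.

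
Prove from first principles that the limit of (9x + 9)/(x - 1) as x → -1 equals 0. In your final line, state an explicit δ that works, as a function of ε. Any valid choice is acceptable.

δ = min(1, (1/9)ε)

Let ε > 0. We want δ > 0 with 0 < |x + 1| < δ ⇒ |(9x + 9)/(x - 1) − 0| < ε.
Combining over a common denominator, (9x + 9)/(x - 1) − 0 = [(9x + 9)·(-2) − 0·(x - 1)] / [(-2)·(x - 1)] = -18(x + 1) / ((-2)(x - 1)).
So |(9x + 9)/(x - 1) − 0| = 18|x + 1| / (2·|x − 1|).
Restrict δ ≤ 1. Then |x + 1| < 1 gives |x − 1| = |(x + 1) + (-2)| ≥ 2 − 1 = 1.
Hence |(9x + 9)/(x - 1) − 0| < 18|x + 1|/(2·1) = 9|x + 1|, which is < ε once |x + 1| < (1/9)ε.
Take δ = min(1, (1/9)ε). Then 0 < |x + 1| < δ forces both bounds, so |(9x + 9)/(x - 1) − 0| < ε.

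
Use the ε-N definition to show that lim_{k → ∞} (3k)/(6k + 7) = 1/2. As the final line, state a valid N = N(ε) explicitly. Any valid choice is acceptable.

N = (7/12)/ε

Let ε > 0. For k ≥ 1, |(3k)/(6k + 7) − (1/2)| = |-21|/(6(6k + 7)) = 21/(6(6k + 7)).
Since 6k + 7 ≥ 6k for k ≥ 1, this is ≤ 21/(6·6k) = (7/12)/k.
So |(3k)/(6k + 7) − (1/2)| < ε whenever k > (7/12)/ε.
Take N = (7/12)/ε. If k > N then |(3k)/(6k + 7) − (1/2)| ≤ (7/12)/k < ε.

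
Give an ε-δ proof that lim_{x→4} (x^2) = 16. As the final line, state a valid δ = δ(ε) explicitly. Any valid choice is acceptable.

Let ε > 0 be given. We seek δ > 0 with 0 < |x − 4| < δ ⇒ |x^2 − 16| < ε.
Factor: x^2 − 16 = (x − 4)(x + 4), so |x^2 − 16| = |x − 4|·|x + 4|.
Impose δ ≤ 2 so that |x| < 6; then |x + 4| ≤ 10.
Hence |x^2 − 16| ≤ 10|x − 4|, which is < ε once |x − 4| < ε/10.
Take δ = min(2, ε/10). If 0 < |x − 4| < δ then both bounds hold and |x^2 − 16| ≤ 10|x − 4| < 10·(ε/10) = ε.

δ = min(2, ε/10)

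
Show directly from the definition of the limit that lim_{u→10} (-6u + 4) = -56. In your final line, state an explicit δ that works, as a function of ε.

δ = ε/6

Suppose ε > 0. We need δ > 0 so that 0 < |u − 10| < δ implies |(-6u + 4) + 56| < ε.
Since (-6u + 4) + 56 = -6(u − 10), we have |(-6u + 4) + 56| = 6|u − 10|.
Thus it suffices that |u − 10| < ε/6.
Choosing δ = ε/6 gives |(-6u + 4) + 56| = 6|u − 10| < ε whenever |u − 10| < δ.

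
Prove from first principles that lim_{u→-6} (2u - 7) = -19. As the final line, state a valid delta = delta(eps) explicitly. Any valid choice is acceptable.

Fix eps > 0. We need delta > 0 so that 0 < |u + 6| < delta implies |(2u - 7) + 19| < eps.
Since (2u - 7) + 19 = 2(u + 6), we have |(2u - 7) + 19| = 2|u + 6|.
Thus it suffices that |u + 6| < eps/2.
Choosing delta = eps/2 gives |(2u - 7) + 19| = 2|u + 6| < eps whenever |u + 6| < delta.

delta = eps/2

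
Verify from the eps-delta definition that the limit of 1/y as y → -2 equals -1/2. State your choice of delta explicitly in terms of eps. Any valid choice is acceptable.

Fix eps > 0. We seek delta > 0 such that 0 < |y + 2| < delta implies |1/y + 1/2| < eps.
|1/y + 1/2| = |-2 − y|/(2·|y|) = |y + 2|/(2|y|).
Require delta ≤ 1 so that |y| > 2 − 1 = 1, hence 2|y| > 2.
Then |1/y + 1/2| < |y + 2|/2, which is < eps when |y + 2| < 2eps.
Take delta = min(1, 2eps). Then 0 < |y + 2| < delta gives both |y + 2| < 1 and |y + 2| < 2eps, so |1/y + 1/2| < eps.

delta = min(1, 2eps)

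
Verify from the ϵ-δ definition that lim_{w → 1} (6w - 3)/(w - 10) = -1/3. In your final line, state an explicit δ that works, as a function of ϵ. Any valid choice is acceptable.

δ = min(9/2, (27/38)ϵ)

Fix ϵ > 0. We want δ > 0 with 0 < |w − 1| < δ ⇒ |(6w - 3)/(w - 10) + 1/3| < ϵ.
Combining over a common denominator, (6w - 3)/(w - 10) + 1/3 = [(6w - 3)·(-9) − 3·(w - 10)] / [(-9)·(w - 10)] = -57(w − 1) / ((-9)(w - 10)).
So |(6w - 3)/(w - 10) + 1/3| = 57|w − 1| / (9·|w − 10|).
Require δ ≤ 9/2, so |w − 10| ≥ |-9| − |w − 1| > 9 − 9/2 = 9/2.
Hence |(6w - 3)/(w - 10) + 1/3| < 57|w − 1|/(9·(9/2)) = (38/27)|w − 1|, which is < ϵ once |w − 1| < (27/38)ϵ.
Take δ = min(9/2, (27/38)ϵ). Then 0 < |w − 1| < δ forces both bounds, so |(6w - 3)/(w - 10) + 1/3| < ϵ.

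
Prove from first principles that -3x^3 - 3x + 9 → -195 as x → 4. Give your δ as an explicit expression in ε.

Suppose ε > 0. We want δ > 0 such that 0 < |x − 4| < δ implies |(-3x^3 - 3x + 9) + 195| < ε.
(-3x^3 - 3x + 9) + 195 = -3x^3 - 3x + 204 = (x − 4)(-3x^2 - 12x - 51).
So |(-3x^3 - 3x + 9) + 195| = |x − 4|·|-3x^2 - 12x - 51|.
Require δ ≤ 1. Then |x − 4| < 1 gives |x| < 5, and by the triangle inequality |-3x^2 - 12x - 51| ≤ 3·5^2 + 12·5 + 51 = 186.
Hence |(-3x^3 - 3x + 9) + 195| ≤ 186|x − 4| < ε provided |x − 4| < ε/186.
Take δ = min(1, ε/186). Then 0 < |x − 4| < δ gives both |x − 4| < 1 and |x − 4| < ε/186, so |(-3x^3 - 3x + 9) + 195| < ε.

δ = min(1, ε/186)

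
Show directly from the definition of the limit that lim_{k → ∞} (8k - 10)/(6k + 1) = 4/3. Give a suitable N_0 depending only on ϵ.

N_0 = (17/9)/ϵ

Fix ϵ > 0. For k ≥ 1, |(8k - 10)/(6k + 1) − (4/3)| = |-68|/(6(6k + 1)) = 68/(6(6k + 1)).
Since 6k + 1 ≥ 6k for k ≥ 1, this is ≤ 68/(6·6k) = (17/9)/k.
So |(8k - 10)/(6k + 1) − (4/3)| < ϵ whenever k > (17/9)/ϵ.
Take N_0 = (17/9)/ϵ. If k > N_0 then |(8k - 10)/(6k + 1) − (4/3)| ≤ (17/9)/k < ϵ.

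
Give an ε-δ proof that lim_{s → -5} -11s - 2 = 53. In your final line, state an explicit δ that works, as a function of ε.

δ = ε/11

Suppose ε > 0. We need δ > 0 so that 0 < |s + 5| < δ implies |(-11s - 2) − 53| < ε.
|(-11s - 2) − 53| = |-11s - 55| = 11|s + 5|.
So 11|s + 5| < ε exactly when |s + 5| < ε/11.
Choosing δ = ε/11 gives |(-11s - 2) − 53| = 11|s + 5| < ε whenever |s + 5| < δ.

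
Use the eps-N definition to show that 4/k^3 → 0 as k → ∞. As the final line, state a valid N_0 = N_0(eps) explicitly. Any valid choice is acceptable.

N_0 = (4/eps)^{1/3}

Let eps > 0. For k ≥ 1, |4/k^3 − 0| = 4/k^3.
4/k^3 < eps ⇔ k^3 > 4/eps ⇔ k > (4/eps)^{1/3}.
Take N_0 = (4/eps)^{1/3}. Then k > N_0 implies 4/k^3 < eps.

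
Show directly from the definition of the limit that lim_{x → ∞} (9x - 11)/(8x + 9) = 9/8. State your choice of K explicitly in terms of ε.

K = (169/64)/ε

Let ε > 0 be given. We seek K > 0 such that x > K implies |(9x - 11)/(8x + 9) − (9/8)| < ε.
(9x - 11)/(8x + 9) − (9/8) = (8(9x - 11) − 9(8x + 9)) / (8(8x + 9)) = -169/(8(8x + 9)).
For x > 0 we have 8x + 9 > 8x, so |(9x - 11)/(8x + 9) − (9/8)| = 169/(8(8x + 9)) < 169/(8·8x) = (169/64)/x.
Thus |(9x - 11)/(8x + 9) − (9/8)| < ε whenever x > (169/64)/ε.
Take K = (169/64)/ε. If x > K then |(9x - 11)/(8x + 9) − (9/8)| < (169/64)/x < ε.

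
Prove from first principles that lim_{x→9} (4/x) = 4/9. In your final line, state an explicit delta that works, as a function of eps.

Let eps > 0. We seek delta > 0 such that 0 < |x − 9| < delta implies |4/x − (4/9)| < eps.
|4/x − (4/9)| = 4·|9 − x|/(9·|x|) = 4|x − 9|/(9|x|).
Require delta ≤ 9/2 so that |x| > 9 − 9/2 = 9/2, hence 9|x| > 81/2.
Then |4/x − (4/9)| < 4|x − 9|/(81/2), which is < eps when |x − 9| < (81/8)eps.
Take delta = min(9/2, (81/8)eps). Then 0 < |x − 9| < delta gives both |x − 9| < 9/2 and |x − 9| < (81/8)eps, so |4/x − (4/9)| < eps.

delta = min(9/2, (81/8)eps)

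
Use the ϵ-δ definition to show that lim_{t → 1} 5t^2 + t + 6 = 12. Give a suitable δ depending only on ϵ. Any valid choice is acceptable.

δ = min(1, ϵ/16)

Let ϵ > 0. We want δ > 0 such that 0 < |t − 1| < δ implies |(5t^2 + t + 6) − 12| < ϵ.
(5t^2 + t + 6) − 12 = 5t^2 + t - 6 = (t − 1)(5t + 6).
So |(5t^2 + t + 6) − 12| = |t − 1|·|5t + 6|.
Require δ ≤ 1. Then |t − 1| < 1 gives |t| < 2, and by the triangle inequality |5t + 6| ≤ 5·2 + 6 = 16.
Hence |(5t^2 + t + 6) − 12| ≤ 16|t − 1| < ϵ provided |t − 1| < ϵ/16.
Take δ = min(1, ϵ/16). Then 0 < |t − 1| < δ gives both |t − 1| < 1 and |t − 1| < ϵ/16, so |(5t^2 + t + 6) − 12| < ϵ.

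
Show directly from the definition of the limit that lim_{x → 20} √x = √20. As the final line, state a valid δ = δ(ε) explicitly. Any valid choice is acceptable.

δ = min(20, √20·ε)

Suppose ε > 0. We want δ > 0 such that 0 < |x − 20| < δ implies |√x − √20| < ε.
Rationalise: √x − √20 = (x − 20)/(√x + √20), so |√x − √20| = |x − 20|/(√x + √20).
Restrict δ ≤ 20 so that |x − 20| < 20 forces x > 0, and then √x + √20 > √20.
Hence |√x − √20| < |x − 20|/√20, which is < ε once |x − 20| < √20·ε.
Take δ = min(20, √20·ε). If 0 < |x − 20| < δ then x > 0 and |√x − √20| < |x − 20|/√20 < ε.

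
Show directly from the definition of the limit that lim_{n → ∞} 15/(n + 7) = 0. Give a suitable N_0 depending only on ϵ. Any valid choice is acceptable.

Fix ϵ > 0. For n ≥ 1, |15/(n + 7) − 0| = 15/(n + 7) ≤ 15/n.
We need 15/n < ϵ, i.e. n > 15/ϵ.
Take N_0 = 15/ϵ. If n > N_0 then |15/(n + 7)| ≤ 15/n < ϵ.

N_0 = 15/ϵ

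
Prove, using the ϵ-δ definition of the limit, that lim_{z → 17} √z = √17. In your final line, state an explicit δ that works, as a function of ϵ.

Fix ϵ > 0. We want δ > 0 such that 0 < |z − 17| < δ implies |√z − √17| < ϵ.
Multiplying by the conjugate, |√z − √17| = |z − 17|/(√z + √17).
Restrict δ ≤ 17 so that |z − 17| < 17 forces z > 0, and then √z + √17 > √17.
Hence |√z − √17| < |z − 17|/√17, which is < ϵ once |z − 17| < √17·ϵ.
Take δ = min(17, √17·ϵ). If 0 < |z − 17| < δ then z > 0 and |√z − √17| < |z − 17|/√17 < ϵ.

δ = min(17, √17·ϵ)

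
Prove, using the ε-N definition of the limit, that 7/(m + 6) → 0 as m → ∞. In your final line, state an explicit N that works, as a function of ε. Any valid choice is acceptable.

Let ε > 0. For m ≥ 1, |7/(m + 6) − 0| = 7/(m + 6) ≤ 7/m.
We need 7/m < ε, i.e. m > 7/ε.
Take N = 7/ε. If m > N then |7/(m + 6)| ≤ 7/m < ε.

N = 7/ε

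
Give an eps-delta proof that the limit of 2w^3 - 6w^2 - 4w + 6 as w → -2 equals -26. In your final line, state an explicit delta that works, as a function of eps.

delta = min(2, eps/88)

Fix eps > 0. We want delta > 0 such that 0 < |w + 2| < delta implies |(2w^3 - 6w^2 - 4w + 6) + 26| < eps.
(2w^3 - 6w^2 - 4w + 6) + 26 = 2w^3 - 6w^2 - 4w + 32 = (w + 2)(2w^2 - 10w + 16).
So |(2w^3 - 6w^2 - 4w + 6) + 26| = |w + 2|·|2w^2 - 10w + 16|.
Require delta ≤ 2. Then |w + 2| < 2 gives |w| < 4, and by the triangle inequality |2w^2 - 10w + 16| ≤ 2·4^2 + 10·4 + 16 = 88.
Hence |(2w^3 - 6w^2 - 4w + 6) + 26| ≤ 88|w + 2| < eps provided |w + 2| < eps/88.
Take delta = min(2, eps/88). Then 0 < |w + 2| < delta gives both |w + 2| < 2 and |w + 2| < eps/88, so |(2w^3 - 6w^2 - 4w + 6) + 26| < eps.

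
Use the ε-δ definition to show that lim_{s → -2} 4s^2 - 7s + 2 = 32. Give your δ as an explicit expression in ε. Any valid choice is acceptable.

δ = min(2, ε/31)

Suppose ε > 0. We want δ > 0 such that 0 < |s + 2| < δ implies |(4s^2 - 7s + 2) − 32| < ε.
(4s^2 - 7s + 2) − 32 = 4s^2 - 7s - 30 = (s + 2)(4s - 15).
So |(4s^2 - 7s + 2) − 32| = |s + 2|·|4s - 15|.
Require δ ≤ 2. Then |s + 2| < 2 gives |s| < 4, and by the triangle inequality |4s - 15| ≤ 4·4 + 15 = 31.
Hence |(4s^2 - 7s + 2) − 32| ≤ 31|s + 2| < ε provided |s + 2| < ε/31.
Choosing δ = min(2, ε/31) ensures both conditions, hence |(4s^2 - 7s + 2) − 32| < ε.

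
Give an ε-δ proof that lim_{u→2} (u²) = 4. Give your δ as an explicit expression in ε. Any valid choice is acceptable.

δ = min(1, ε/5)

Let ε > 0. We seek δ > 0 with 0 < |u − 2| < δ ⇒ |u² − 4| < ε.
Factor: u² − 4 = (u − 2)(u + 2), so |u² − 4| = |u − 2|·|u + 2|.
Impose δ ≤ 1 so that |u| < 3; then |u + 2| ≤ 5.
Hence |u² − 4| ≤ 5|u − 2|, which is < ε once |u − 2| < ε/5.
Take δ = min(1, ε/5). If 0 < |u − 2| < δ then both bounds hold and |u² − 4| ≤ 5|u − 2| < 5·(ε/5) = ε.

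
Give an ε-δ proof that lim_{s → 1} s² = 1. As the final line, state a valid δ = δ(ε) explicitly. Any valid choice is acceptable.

δ = min(2, ε/4)

Suppose ε > 0. We seek δ > 0 with 0 < |s − 1| < δ ⇒ |s² − 1| < ε.
Factor: s² − 1 = (s − 1)(s + 1), so |s² − 1| = |s − 1|·|s + 1|.
Impose δ ≤ 2 so that |s| < 3; then |s + 1| ≤ 4.
Hence |s² − 1| ≤ 4|s − 1|, which is < ε once |s − 1| < ε/4.
Take δ = min(2, ε/4). If 0 < |s − 1| < δ then both bounds hold and |s² − 1| ≤ 4|s − 1| < 4·(ε/4) = ε.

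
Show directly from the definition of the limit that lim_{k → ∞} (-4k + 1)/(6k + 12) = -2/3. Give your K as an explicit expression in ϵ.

K = (3/2)/ϵ

Let ϵ > 0. For k ≥ 1, |(-4k + 1)/(6k + 12) + 2/3| = |54|/(6(6k + 12)) = 54/(6(6k + 12)).
Since 6k + 12 ≥ 6k for k ≥ 1, this is ≤ 54/(6·6k) = (3/2)/k.
So |(-4k + 1)/(6k + 12) + 2/3| < ϵ whenever k > (3/2)/ϵ.
Take K = (3/2)/ϵ. If k > K then |(-4k + 1)/(6k + 12) + 2/3| ≤ (3/2)/k < ϵ.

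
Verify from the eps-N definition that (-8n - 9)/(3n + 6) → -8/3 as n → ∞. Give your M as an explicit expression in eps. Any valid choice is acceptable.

M = (7/3)/eps

Suppose eps > 0. For n ≥ 1, |(-8n - 9)/(3n + 6) + 8/3| = |21|/(3(3n + 6)) = 21/(3(3n + 6)).
Since 3n + 6 ≥ 3n for n ≥ 1, this is ≤ 21/(3·3n) = (7/3)/n.
So |(-8n - 9)/(3n + 6) + 8/3| < eps whenever n > (7/3)/eps.
Take M = (7/3)/eps. If n > M then |(-8n - 9)/(3n + 6) + 8/3| ≤ (7/3)/n < eps.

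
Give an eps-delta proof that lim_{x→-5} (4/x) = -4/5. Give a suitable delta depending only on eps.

Fix eps > 0. We seek delta > 0 such that 0 < |x + 5| < delta implies |4/x + 4/5| < eps.
|4/x + 4/5| = 4·|-5 − x|/(5·|x|) = 4|x + 5|/(5|x|).
Restrict delta ≤ 5/2. Then |x + 5| < 5/2 gives |x| > 5/2, so 5|x| > 25/2.
Then |4/x + 4/5| < 4|x + 5|/(25/2), which is < eps when |x + 5| < (25/8)eps.
Take delta = min(5/2, (25/8)eps). Then 0 < |x + 5| < delta gives both |x + 5| < 5/2 and |x + 5| < (25/8)eps, so |4/x + 4/5| < eps.

delta = min(5/2, (25/8)eps)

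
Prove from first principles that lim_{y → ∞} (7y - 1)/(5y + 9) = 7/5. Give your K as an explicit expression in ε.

K = (68/25)/ε

Let ε > 0 be given. We seek K > 0 such that y > K implies |(7y - 1)/(5y + 9) − (7/5)| < ε.
(7y - 1)/(5y + 9) − (7/5) = (5(7y - 1) − 7(5y + 9)) / (5(5y + 9)) = -68/(5(5y + 9)).
For y > 0 we have 5y + 9 > 5y, so |(7y - 1)/(5y + 9) − (7/5)| = 68/(5(5y + 9)) < 68/(5·5y) = (68/25)/y.
Thus |(7y - 1)/(5y + 9) − (7/5)| < ε whenever y > (68/25)/ε.
Take K = (68/25)/ε. If y > K then |(7y - 1)/(5y + 9) − (7/5)| < (68/25)/y < ε.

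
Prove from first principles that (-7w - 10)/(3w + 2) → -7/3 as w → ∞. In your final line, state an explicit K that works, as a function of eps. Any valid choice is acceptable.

Fix eps > 0. We seek K > 0 such that w > K implies |(-7w - 10)/(3w + 2) + 7/3| < eps.
(-7w - 10)/(3w + 2) + 7/3 = (3(-7w - 10) − (-7)(3w + 2)) / (3(3w + 2)) = -16/(3(3w + 2)).
For w > 0 we have 3w + 2 > 3w, so |(-7w - 10)/(3w + 2) + 7/3| = 16/(3(3w + 2)) < 16/(3·3w) = (16/9)/w.
Thus |(-7w - 10)/(3w + 2) + 7/3| < eps whenever w > (16/9)/eps.
Take K = (16/9)/eps. If w > K then |(-7w - 10)/(3w + 2) + 7/3| < (16/9)/w < eps.

K = (16/9)/eps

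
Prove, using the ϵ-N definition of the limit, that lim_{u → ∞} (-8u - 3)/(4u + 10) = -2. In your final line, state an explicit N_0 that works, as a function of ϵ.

Let ϵ > 0. We seek N_0 > 0 such that u > N_0 implies |(-8u - 3)/(4u + 10) + 2| < ϵ.
(-8u - 3)/(4u + 10) + 2 = (4(-8u - 3) − (-8)(4u + 10)) / (4(4u + 10)) = 68/(4(4u + 10)).
For u > 0 we have 4u + 10 > 4u, so |(-8u - 3)/(4u + 10) + 2| = 68/(4(4u + 10)) < 68/(4·4u) = (17/4)/u.
Thus |(-8u - 3)/(4u + 10) + 2| < ϵ whenever u > (17/4)/ϵ.
Take N_0 = (17/4)/ϵ. If u > N_0 then |(-8u - 3)/(4u + 10) + 2| < (17/4)/u < ϵ.

N_0 = (17/4)/ϵ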